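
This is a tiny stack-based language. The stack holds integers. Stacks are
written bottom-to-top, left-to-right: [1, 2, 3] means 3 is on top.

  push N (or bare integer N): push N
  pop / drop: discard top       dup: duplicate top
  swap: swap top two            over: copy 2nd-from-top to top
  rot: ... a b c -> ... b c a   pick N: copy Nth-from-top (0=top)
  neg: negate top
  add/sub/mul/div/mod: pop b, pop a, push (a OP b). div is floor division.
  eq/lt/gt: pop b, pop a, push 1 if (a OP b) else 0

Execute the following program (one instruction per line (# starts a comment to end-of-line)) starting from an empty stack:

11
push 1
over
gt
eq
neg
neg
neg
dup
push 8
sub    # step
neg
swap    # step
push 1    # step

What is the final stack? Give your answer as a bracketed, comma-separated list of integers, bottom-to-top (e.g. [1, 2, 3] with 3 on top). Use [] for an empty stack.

After 'push 11': [11]
After 'push 1': [11, 1]
After 'over': [11, 1, 11]
After 'gt': [11, 0]
After 'eq': [0]
After 'neg': [0]
After 'neg': [0]
After 'neg': [0]
After 'dup': [0, 0]
After 'push 8': [0, 0, 8]
After 'sub': [0, -8]
After 'neg': [0, 8]
After 'swap': [8, 0]
After 'push 1': [8, 0, 1]

Answer: [8, 0, 1]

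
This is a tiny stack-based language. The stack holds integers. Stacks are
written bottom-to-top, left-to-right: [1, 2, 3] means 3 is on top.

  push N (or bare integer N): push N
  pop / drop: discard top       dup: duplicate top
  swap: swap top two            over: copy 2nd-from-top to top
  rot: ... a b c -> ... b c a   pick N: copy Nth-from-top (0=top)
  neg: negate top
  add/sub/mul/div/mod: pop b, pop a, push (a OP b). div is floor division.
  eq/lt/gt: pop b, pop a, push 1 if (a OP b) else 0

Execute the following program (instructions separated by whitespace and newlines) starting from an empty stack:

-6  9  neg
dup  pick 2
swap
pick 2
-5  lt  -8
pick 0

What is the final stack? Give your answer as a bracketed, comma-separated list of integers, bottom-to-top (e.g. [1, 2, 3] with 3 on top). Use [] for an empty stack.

After 'push -6': [-6]
After 'push 9': [-6, 9]
After 'neg': [-6, -9]
After 'dup': [-6, -9, -9]
After 'pick 2': [-6, -9, -9, -6]
After 'swap': [-6, -9, -6, -9]
After 'pick 2': [-6, -9, -6, -9, -9]
After 'push -5': [-6, -9, -6, -9, -9, -5]
After 'lt': [-6, -9, -6, -9, 1]
After 'push -8': [-6, -9, -6, -9, 1, -8]
After 'pick 0': [-6, -9, -6, -9, 1, -8, -8]

Answer: [-6, -9, -6, -9, 1, -8, -8]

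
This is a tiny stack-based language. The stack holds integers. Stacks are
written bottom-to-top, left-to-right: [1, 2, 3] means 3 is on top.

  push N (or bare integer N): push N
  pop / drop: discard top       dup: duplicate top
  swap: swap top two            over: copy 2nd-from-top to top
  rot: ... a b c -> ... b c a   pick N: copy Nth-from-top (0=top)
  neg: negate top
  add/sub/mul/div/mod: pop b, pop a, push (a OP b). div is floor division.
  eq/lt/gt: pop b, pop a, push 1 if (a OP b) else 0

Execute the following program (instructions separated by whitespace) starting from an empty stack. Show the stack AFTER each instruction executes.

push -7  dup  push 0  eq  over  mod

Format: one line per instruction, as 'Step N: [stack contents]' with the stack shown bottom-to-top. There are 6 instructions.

Step 1: [-7]
Step 2: [-7, -7]
Step 3: [-7, -7, 0]
Step 4: [-7, 0]
Step 5: [-7, 0, -7]
Step 6: [-7, 0]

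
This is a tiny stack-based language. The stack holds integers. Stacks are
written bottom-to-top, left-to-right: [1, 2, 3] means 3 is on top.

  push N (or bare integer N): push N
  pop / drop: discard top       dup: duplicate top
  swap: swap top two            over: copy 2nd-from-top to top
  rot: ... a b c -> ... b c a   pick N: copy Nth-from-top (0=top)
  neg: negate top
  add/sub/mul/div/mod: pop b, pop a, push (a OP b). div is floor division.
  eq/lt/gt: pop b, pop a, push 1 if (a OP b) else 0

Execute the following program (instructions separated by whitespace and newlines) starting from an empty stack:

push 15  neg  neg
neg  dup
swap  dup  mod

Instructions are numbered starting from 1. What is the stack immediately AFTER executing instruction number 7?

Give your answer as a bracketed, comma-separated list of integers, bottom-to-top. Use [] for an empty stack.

Answer: [-15, -15, -15]

Derivation:
Step 1 ('push 15'): [15]
Step 2 ('neg'): [-15]
Step 3 ('neg'): [15]
Step 4 ('neg'): [-15]
Step 5 ('dup'): [-15, -15]
Step 6 ('swap'): [-15, -15]
Step 7 ('dup'): [-15, -15, -15]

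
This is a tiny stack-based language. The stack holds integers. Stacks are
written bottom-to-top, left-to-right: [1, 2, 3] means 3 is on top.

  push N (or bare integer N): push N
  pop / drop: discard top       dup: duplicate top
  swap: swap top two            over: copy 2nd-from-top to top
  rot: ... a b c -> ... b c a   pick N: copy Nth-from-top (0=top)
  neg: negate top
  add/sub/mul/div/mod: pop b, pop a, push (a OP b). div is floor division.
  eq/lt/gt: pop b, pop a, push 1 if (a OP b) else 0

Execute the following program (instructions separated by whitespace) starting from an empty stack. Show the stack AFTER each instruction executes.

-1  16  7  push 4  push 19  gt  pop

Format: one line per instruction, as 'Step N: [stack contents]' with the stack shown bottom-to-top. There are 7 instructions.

Step 1: [-1]
Step 2: [-1, 16]
Step 3: [-1, 16, 7]
Step 4: [-1, 16, 7, 4]
Step 5: [-1, 16, 7, 4, 19]
Step 6: [-1, 16, 7, 0]
Step 7: [-1, 16, 7]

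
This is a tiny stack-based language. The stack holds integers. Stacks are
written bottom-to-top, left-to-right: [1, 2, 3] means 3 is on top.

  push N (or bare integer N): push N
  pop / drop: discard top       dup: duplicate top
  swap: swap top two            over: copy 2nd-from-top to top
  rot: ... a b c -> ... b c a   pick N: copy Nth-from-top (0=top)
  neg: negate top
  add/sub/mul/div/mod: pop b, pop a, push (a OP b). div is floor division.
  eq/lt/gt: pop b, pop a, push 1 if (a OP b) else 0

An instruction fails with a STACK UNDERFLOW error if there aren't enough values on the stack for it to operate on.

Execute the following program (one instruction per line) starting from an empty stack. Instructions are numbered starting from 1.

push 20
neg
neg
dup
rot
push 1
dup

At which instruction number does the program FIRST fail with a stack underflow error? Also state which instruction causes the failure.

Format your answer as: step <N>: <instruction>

Answer: step 5: rot

Derivation:
Step 1 ('push 20'): stack = [20], depth = 1
Step 2 ('neg'): stack = [-20], depth = 1
Step 3 ('neg'): stack = [20], depth = 1
Step 4 ('dup'): stack = [20, 20], depth = 2
Step 5 ('rot'): needs 3 value(s) but depth is 2 — STACK UNDERFLOW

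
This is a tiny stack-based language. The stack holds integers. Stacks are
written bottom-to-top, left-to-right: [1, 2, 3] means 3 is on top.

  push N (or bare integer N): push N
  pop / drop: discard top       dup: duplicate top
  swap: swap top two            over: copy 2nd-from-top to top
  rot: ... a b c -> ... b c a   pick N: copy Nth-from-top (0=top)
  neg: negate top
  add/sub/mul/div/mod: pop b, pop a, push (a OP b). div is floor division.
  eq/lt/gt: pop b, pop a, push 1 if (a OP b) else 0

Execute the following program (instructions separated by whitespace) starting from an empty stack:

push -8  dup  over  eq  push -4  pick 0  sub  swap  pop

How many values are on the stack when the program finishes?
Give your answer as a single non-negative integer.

Answer: 2

Derivation:
After 'push -8': stack = [-8] (depth 1)
After 'dup': stack = [-8, -8] (depth 2)
After 'over': stack = [-8, -8, -8] (depth 3)
After 'eq': stack = [-8, 1] (depth 2)
After 'push -4': stack = [-8, 1, -4] (depth 3)
After 'pick 0': stack = [-8, 1, -4, -4] (depth 4)
After 'sub': stack = [-8, 1, 0] (depth 3)
After 'swap': stack = [-8, 0, 1] (depth 3)
After 'pop': stack = [-8, 0] (depth 2)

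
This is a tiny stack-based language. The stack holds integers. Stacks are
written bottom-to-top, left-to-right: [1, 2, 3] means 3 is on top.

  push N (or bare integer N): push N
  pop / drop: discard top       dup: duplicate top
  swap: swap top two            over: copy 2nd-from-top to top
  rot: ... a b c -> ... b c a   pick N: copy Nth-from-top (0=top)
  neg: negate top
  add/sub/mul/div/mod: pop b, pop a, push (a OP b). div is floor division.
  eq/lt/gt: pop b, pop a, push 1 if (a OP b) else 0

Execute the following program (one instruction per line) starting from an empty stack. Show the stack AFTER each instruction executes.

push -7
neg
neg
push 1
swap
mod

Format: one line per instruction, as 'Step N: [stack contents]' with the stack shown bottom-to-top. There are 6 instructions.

Step 1: [-7]
Step 2: [7]
Step 3: [-7]
Step 4: [-7, 1]
Step 5: [1, -7]
Step 6: [-6]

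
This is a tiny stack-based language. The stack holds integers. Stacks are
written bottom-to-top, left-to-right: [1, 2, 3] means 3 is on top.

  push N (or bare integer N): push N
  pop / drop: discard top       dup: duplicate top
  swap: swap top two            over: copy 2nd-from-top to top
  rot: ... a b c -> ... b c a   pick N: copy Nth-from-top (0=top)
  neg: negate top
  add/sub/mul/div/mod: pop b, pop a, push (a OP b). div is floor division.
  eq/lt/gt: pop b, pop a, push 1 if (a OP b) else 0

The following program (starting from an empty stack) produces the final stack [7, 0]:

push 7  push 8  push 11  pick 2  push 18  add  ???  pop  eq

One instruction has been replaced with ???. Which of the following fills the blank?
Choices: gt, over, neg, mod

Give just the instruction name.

Answer: neg

Derivation:
Stack before ???: [7, 8, 11, 25]
Stack after ???:  [7, 8, 11, -25]
Checking each choice:
  gt: produces [0]
  over: produces [7, 8, 0]
  neg: MATCH
  mod: produces [0]


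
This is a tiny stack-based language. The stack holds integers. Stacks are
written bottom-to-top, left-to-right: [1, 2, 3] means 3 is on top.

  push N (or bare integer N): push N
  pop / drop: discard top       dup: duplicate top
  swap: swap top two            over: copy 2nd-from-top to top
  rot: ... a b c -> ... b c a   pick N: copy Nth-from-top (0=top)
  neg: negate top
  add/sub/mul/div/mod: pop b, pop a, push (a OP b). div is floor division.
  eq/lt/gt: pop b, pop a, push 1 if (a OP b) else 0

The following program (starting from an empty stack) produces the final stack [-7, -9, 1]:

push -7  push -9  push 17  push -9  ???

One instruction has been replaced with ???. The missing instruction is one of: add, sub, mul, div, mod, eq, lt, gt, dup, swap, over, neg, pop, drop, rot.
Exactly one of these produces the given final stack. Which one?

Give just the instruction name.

Stack before ???: [-7, -9, 17, -9]
Stack after ???:  [-7, -9, 1]
The instruction that transforms [-7, -9, 17, -9] -> [-7, -9, 1] is: gt

Answer: gt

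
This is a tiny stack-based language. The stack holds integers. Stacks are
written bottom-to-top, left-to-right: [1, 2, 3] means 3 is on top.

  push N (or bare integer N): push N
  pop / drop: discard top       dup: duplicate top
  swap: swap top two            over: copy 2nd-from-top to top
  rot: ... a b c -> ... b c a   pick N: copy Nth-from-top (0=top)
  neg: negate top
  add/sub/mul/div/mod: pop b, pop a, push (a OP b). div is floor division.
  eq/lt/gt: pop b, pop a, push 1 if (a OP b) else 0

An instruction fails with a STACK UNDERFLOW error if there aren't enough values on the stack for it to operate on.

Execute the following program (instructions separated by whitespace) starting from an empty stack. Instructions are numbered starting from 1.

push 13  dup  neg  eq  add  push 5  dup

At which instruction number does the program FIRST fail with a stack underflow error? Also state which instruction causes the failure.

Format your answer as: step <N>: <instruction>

Answer: step 5: add

Derivation:
Step 1 ('push 13'): stack = [13], depth = 1
Step 2 ('dup'): stack = [13, 13], depth = 2
Step 3 ('neg'): stack = [13, -13], depth = 2
Step 4 ('eq'): stack = [0], depth = 1
Step 5 ('add'): needs 2 value(s) but depth is 1 — STACK UNDERFLOW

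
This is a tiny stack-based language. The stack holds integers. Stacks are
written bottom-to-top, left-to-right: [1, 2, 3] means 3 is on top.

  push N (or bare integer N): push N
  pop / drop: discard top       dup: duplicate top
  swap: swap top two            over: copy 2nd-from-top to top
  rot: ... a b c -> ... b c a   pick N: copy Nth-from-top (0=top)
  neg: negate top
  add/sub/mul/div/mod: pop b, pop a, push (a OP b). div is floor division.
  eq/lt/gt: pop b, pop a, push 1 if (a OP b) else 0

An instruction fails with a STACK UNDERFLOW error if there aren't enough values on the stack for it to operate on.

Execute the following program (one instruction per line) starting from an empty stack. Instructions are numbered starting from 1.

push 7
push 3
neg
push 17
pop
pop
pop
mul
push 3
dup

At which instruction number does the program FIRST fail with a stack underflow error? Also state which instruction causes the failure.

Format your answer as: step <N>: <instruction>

Answer: step 8: mul

Derivation:
Step 1 ('push 7'): stack = [7], depth = 1
Step 2 ('push 3'): stack = [7, 3], depth = 2
Step 3 ('neg'): stack = [7, -3], depth = 2
Step 4 ('push 17'): stack = [7, -3, 17], depth = 3
Step 5 ('pop'): stack = [7, -3], depth = 2
Step 6 ('pop'): stack = [7], depth = 1
Step 7 ('pop'): stack = [], depth = 0
Step 8 ('mul'): needs 2 value(s) but depth is 0 — STACK UNDERFLOW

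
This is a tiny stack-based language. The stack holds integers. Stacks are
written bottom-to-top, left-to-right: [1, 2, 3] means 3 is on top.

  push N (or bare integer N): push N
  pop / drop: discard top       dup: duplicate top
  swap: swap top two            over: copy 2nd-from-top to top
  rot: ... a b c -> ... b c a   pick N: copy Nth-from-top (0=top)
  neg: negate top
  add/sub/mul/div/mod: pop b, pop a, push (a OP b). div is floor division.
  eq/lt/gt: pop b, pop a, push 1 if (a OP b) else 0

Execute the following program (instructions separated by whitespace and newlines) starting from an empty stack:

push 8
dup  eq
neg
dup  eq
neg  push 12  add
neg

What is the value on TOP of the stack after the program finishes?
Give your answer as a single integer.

After 'push 8': [8]
After 'dup': [8, 8]
After 'eq': [1]
After 'neg': [-1]
After 'dup': [-1, -1]
After 'eq': [1]
After 'neg': [-1]
After 'push 12': [-1, 12]
After 'add': [11]
After 'neg': [-11]

Answer: -11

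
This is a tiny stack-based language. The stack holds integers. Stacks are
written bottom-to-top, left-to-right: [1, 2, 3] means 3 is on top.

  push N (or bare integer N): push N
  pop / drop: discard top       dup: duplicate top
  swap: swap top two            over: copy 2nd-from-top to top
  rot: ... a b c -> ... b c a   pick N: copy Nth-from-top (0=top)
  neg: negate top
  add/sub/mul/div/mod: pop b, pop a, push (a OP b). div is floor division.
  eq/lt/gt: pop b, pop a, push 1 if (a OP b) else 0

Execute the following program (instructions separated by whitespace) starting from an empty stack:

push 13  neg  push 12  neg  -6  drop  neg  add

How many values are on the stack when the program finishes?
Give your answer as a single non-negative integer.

Answer: 1

Derivation:
After 'push 13': stack = [13] (depth 1)
After 'neg': stack = [-13] (depth 1)
After 'push 12': stack = [-13, 12] (depth 2)
After 'neg': stack = [-13, -12] (depth 2)
After 'push -6': stack = [-13, -12, -6] (depth 3)
After 'drop': stack = [-13, -12] (depth 2)
After 'neg': stack = [-13, 12] (depth 2)
After 'add': stack = [-1] (depth 1)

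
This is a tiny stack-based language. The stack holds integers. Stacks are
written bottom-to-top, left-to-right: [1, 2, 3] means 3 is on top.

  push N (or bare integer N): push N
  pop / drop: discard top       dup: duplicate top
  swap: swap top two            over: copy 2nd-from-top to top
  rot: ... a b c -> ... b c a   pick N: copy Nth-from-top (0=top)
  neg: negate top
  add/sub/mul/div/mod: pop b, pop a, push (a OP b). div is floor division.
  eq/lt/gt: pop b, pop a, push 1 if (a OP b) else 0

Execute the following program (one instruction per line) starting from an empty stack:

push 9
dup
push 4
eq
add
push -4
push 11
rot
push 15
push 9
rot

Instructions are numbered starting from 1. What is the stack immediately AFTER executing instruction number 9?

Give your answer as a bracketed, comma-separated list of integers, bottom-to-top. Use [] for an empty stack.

Step 1 ('push 9'): [9]
Step 2 ('dup'): [9, 9]
Step 3 ('push 4'): [9, 9, 4]
Step 4 ('eq'): [9, 0]
Step 5 ('add'): [9]
Step 6 ('push -4'): [9, -4]
Step 7 ('push 11'): [9, -4, 11]
Step 8 ('rot'): [-4, 11, 9]
Step 9 ('push 15'): [-4, 11, 9, 15]

Answer: [-4, 11, 9, 15]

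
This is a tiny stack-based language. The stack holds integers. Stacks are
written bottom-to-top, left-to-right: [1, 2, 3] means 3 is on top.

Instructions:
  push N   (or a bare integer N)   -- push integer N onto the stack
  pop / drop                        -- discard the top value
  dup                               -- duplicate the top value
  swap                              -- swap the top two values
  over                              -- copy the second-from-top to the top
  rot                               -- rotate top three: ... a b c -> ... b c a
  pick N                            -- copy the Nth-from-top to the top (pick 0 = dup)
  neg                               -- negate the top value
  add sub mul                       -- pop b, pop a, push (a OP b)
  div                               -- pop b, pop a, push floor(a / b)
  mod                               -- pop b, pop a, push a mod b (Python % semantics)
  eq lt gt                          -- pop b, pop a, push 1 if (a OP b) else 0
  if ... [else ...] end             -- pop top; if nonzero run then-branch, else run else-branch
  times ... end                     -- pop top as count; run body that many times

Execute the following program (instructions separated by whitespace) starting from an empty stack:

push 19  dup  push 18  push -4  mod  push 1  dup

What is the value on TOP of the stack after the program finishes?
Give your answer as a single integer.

After 'push 19': [19]
After 'dup': [19, 19]
After 'push 18': [19, 19, 18]
After 'push -4': [19, 19, 18, -4]
After 'mod': [19, 19, -2]
After 'push 1': [19, 19, -2, 1]
After 'dup': [19, 19, -2, 1, 1]

Answer: 1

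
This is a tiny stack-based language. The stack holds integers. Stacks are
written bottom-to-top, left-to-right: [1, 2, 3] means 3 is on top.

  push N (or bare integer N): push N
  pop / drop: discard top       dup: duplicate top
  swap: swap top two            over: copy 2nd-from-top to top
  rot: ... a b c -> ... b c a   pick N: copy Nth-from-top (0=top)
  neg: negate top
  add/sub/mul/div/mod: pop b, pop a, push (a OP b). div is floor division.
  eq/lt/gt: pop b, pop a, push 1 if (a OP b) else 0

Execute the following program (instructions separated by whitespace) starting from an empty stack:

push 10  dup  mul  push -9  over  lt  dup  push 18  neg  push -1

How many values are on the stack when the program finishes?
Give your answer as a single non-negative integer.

Answer: 5

Derivation:
After 'push 10': stack = [10] (depth 1)
After 'dup': stack = [10, 10] (depth 2)
After 'mul': stack = [100] (depth 1)
After 'push -9': stack = [100, -9] (depth 2)
After 'over': stack = [100, -9, 100] (depth 3)
After 'lt': stack = [100, 1] (depth 2)
After 'dup': stack = [100, 1, 1] (depth 3)
After 'push 18': stack = [100, 1, 1, 18] (depth 4)
After 'neg': stack = [100, 1, 1, -18] (depth 4)
After 'push -1': stack = [100, 1, 1, -18, -1] (depth 5)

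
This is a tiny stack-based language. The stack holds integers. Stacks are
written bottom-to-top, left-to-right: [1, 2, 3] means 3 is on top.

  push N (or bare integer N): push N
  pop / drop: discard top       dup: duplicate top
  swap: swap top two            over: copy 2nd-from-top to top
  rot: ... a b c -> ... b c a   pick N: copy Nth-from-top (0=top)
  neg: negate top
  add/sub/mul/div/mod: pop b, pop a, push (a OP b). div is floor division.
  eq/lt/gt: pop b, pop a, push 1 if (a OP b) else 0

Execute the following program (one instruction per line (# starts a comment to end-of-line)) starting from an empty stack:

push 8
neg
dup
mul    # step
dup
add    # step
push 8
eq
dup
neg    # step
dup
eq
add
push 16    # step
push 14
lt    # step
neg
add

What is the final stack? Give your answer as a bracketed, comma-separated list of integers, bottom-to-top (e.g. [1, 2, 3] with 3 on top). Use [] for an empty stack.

After 'push 8': [8]
After 'neg': [-8]
After 'dup': [-8, -8]
After 'mul': [64]
After 'dup': [64, 64]
After 'add': [128]
After 'push 8': [128, 8]
After 'eq': [0]
After 'dup': [0, 0]
After 'neg': [0, 0]
After 'dup': [0, 0, 0]
After 'eq': [0, 1]
After 'add': [1]
After 'push 16': [1, 16]
After 'push 14': [1, 16, 14]
After 'lt': [1, 0]
After 'neg': [1, 0]
After 'add': [1]

Answer: [1]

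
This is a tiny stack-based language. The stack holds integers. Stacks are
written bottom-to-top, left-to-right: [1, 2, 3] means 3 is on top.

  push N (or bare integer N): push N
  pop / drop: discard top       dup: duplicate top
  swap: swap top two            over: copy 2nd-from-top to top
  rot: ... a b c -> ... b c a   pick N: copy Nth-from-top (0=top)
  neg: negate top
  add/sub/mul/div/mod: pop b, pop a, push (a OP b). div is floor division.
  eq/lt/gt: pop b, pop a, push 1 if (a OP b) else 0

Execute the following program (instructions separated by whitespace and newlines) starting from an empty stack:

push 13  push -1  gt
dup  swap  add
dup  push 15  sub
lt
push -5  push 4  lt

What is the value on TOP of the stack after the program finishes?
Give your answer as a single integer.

After 'push 13': [13]
After 'push -1': [13, -1]
After 'gt': [1]
After 'dup': [1, 1]
After 'swap': [1, 1]
After 'add': [2]
After 'dup': [2, 2]
After 'push 15': [2, 2, 15]
After 'sub': [2, -13]
After 'lt': [0]
After 'push -5': [0, -5]
After 'push 4': [0, -5, 4]
After 'lt': [0, 1]

Answer: 1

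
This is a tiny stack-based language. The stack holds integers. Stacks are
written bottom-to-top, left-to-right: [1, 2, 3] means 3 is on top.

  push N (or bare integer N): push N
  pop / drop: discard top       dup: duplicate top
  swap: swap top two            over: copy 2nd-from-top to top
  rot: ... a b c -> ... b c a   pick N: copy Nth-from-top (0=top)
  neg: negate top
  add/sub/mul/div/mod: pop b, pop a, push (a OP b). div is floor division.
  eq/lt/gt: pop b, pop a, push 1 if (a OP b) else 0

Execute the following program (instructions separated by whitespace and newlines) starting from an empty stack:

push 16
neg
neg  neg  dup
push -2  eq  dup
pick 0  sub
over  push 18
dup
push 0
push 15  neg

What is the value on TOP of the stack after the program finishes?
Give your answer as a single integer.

After 'push 16': [16]
After 'neg': [-16]
After 'neg': [16]
After 'neg': [-16]
After 'dup': [-16, -16]
After 'push -2': [-16, -16, -2]
After 'eq': [-16, 0]
After 'dup': [-16, 0, 0]
After 'pick 0': [-16, 0, 0, 0]
After 'sub': [-16, 0, 0]
After 'over': [-16, 0, 0, 0]
After 'push 18': [-16, 0, 0, 0, 18]
After 'dup': [-16, 0, 0, 0, 18, 18]
After 'push 0': [-16, 0, 0, 0, 18, 18, 0]
After 'push 15': [-16, 0, 0, 0, 18, 18, 0, 15]
After 'neg': [-16, 0, 0, 0, 18, 18, 0, -15]

Answer: -15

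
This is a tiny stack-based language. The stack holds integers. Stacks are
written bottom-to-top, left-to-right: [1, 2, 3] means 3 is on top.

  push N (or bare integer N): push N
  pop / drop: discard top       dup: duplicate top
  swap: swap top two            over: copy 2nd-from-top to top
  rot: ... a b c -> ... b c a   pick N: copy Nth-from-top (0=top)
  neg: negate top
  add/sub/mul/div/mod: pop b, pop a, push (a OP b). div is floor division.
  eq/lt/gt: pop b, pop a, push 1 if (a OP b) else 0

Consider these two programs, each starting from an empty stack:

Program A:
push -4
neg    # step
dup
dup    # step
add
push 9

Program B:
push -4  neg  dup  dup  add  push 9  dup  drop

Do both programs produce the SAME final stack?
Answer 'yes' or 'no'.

Answer: yes

Derivation:
Program A trace:
  After 'push -4': [-4]
  After 'neg': [4]
  After 'dup': [4, 4]
  After 'dup': [4, 4, 4]
  After 'add': [4, 8]
  After 'push 9': [4, 8, 9]
Program A final stack: [4, 8, 9]

Program B trace:
  After 'push -4': [-4]
  After 'neg': [4]
  After 'dup': [4, 4]
  After 'dup': [4, 4, 4]
  After 'add': [4, 8]
  After 'push 9': [4, 8, 9]
  After 'dup': [4, 8, 9, 9]
  After 'drop': [4, 8, 9]
Program B final stack: [4, 8, 9]
Same: yes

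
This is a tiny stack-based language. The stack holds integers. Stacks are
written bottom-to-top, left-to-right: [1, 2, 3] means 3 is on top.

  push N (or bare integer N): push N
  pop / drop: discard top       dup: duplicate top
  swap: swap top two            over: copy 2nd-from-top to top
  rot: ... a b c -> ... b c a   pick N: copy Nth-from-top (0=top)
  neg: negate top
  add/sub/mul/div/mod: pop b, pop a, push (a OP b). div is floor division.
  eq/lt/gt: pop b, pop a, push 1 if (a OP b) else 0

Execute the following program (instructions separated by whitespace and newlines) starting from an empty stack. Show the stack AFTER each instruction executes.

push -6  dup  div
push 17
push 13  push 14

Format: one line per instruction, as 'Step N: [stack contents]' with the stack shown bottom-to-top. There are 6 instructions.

Step 1: [-6]
Step 2: [-6, -6]
Step 3: [1]
Step 4: [1, 17]
Step 5: [1, 17, 13]
Step 6: [1, 17, 13, 14]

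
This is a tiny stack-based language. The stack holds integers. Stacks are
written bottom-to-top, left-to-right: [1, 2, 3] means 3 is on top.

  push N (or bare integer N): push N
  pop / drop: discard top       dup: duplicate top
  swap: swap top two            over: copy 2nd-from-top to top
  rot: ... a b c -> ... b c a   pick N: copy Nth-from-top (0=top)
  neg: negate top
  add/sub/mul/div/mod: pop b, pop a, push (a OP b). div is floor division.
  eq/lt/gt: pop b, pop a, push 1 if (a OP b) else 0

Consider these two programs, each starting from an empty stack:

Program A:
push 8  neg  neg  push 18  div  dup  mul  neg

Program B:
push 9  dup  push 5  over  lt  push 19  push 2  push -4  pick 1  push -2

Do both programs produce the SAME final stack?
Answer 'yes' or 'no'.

Answer: no

Derivation:
Program A trace:
  After 'push 8': [8]
  After 'neg': [-8]
  After 'neg': [8]
  After 'push 18': [8, 18]
  After 'div': [0]
  After 'dup': [0, 0]
  After 'mul': [0]
  After 'neg': [0]
Program A final stack: [0]

Program B trace:
  After 'push 9': [9]
  After 'dup': [9, 9]
  After 'push 5': [9, 9, 5]
  After 'over': [9, 9, 5, 9]
  After 'lt': [9, 9, 1]
  After 'push 19': [9, 9, 1, 19]
  After 'push 2': [9, 9, 1, 19, 2]
  After 'push -4': [9, 9, 1, 19, 2, -4]
  After 'pick 1': [9, 9, 1, 19, 2, -4, 2]
  After 'push -2': [9, 9, 1, 19, 2, -4, 2, -2]
Program B final stack: [9, 9, 1, 19, 2, -4, 2, -2]
Same: no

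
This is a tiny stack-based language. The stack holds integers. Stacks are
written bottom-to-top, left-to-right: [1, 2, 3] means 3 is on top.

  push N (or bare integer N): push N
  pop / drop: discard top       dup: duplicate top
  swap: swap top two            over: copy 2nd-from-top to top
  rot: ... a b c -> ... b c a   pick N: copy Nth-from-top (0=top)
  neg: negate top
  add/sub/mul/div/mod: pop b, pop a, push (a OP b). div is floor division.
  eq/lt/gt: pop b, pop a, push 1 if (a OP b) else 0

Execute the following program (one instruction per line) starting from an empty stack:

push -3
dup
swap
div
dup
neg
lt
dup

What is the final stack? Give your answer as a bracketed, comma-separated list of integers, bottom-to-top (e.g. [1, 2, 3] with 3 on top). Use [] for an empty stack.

After 'push -3': [-3]
After 'dup': [-3, -3]
After 'swap': [-3, -3]
After 'div': [1]
After 'dup': [1, 1]
After 'neg': [1, -1]
After 'lt': [0]
After 'dup': [0, 0]

Answer: [0, 0]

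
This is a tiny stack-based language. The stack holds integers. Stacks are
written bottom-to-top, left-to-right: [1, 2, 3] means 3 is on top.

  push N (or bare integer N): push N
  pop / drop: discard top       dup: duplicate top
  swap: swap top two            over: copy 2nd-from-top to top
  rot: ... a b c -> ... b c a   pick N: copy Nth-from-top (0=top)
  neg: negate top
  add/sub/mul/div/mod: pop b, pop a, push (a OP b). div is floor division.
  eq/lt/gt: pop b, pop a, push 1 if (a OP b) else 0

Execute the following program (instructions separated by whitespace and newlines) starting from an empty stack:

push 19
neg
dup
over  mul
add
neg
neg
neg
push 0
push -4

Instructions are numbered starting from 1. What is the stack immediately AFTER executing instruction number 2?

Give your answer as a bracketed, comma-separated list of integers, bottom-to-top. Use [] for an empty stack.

Answer: [-19]

Derivation:
Step 1 ('push 19'): [19]
Step 2 ('neg'): [-19]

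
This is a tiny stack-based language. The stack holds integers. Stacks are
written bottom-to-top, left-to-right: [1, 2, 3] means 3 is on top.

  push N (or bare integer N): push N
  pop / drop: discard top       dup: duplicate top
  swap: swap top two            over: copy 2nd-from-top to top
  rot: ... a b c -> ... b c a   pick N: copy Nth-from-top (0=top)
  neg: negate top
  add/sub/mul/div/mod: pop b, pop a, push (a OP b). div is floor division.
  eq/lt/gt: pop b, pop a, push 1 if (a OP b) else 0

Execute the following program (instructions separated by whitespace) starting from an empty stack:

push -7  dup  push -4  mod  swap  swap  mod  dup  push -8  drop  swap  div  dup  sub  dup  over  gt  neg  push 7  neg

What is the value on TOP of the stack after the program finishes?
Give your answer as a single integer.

Answer: -7

Derivation:
After 'push -7': [-7]
After 'dup': [-7, -7]
After 'push -4': [-7, -7, -4]
After 'mod': [-7, -3]
After 'swap': [-3, -7]
After 'swap': [-7, -3]
After 'mod': [-1]
After 'dup': [-1, -1]
After 'push -8': [-1, -1, -8]
After 'drop': [-1, -1]
After 'swap': [-1, -1]
After 'div': [1]
After 'dup': [1, 1]
After 'sub': [0]
After 'dup': [0, 0]
After 'over': [0, 0, 0]
After 'gt': [0, 0]
After 'neg': [0, 0]
After 'push 7': [0, 0, 7]
After 'neg': [0, 0, -7]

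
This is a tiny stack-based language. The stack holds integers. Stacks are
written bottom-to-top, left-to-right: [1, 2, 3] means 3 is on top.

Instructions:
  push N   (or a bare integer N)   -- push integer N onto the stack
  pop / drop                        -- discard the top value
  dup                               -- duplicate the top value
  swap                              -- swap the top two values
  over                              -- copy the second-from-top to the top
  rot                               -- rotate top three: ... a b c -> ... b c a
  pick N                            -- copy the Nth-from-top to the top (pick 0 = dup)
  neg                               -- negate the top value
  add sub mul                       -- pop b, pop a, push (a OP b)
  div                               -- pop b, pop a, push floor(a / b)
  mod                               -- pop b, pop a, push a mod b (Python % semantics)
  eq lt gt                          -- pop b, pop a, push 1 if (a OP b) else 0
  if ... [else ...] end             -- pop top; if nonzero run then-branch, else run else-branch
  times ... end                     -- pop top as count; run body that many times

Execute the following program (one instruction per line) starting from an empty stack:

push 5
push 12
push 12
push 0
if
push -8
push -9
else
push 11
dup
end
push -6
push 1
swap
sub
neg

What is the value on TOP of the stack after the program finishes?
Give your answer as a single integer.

After 'push 5': [5]
After 'push 12': [5, 12]
After 'push 12': [5, 12, 12]
After 'push 0': [5, 12, 12, 0]
After 'if': [5, 12, 12]
After 'push 11': [5, 12, 12, 11]
After 'dup': [5, 12, 12, 11, 11]
After 'push -6': [5, 12, 12, 11, 11, -6]
After 'push 1': [5, 12, 12, 11, 11, -6, 1]
After 'swap': [5, 12, 12, 11, 11, 1, -6]
After 'sub': [5, 12, 12, 11, 11, 7]
After 'neg': [5, 12, 12, 11, 11, -7]

Answer: -7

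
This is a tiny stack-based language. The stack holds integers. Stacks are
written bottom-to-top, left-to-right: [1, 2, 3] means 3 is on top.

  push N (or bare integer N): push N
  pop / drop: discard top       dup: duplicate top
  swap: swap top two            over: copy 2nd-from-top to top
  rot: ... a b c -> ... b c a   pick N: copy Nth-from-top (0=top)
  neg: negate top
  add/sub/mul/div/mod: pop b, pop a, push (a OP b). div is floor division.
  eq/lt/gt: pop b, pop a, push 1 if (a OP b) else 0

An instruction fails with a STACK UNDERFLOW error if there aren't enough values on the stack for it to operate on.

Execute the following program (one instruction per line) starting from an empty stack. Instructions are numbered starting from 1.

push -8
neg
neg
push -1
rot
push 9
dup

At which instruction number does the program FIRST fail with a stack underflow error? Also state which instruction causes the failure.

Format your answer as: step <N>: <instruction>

Step 1 ('push -8'): stack = [-8], depth = 1
Step 2 ('neg'): stack = [8], depth = 1
Step 3 ('neg'): stack = [-8], depth = 1
Step 4 ('push -1'): stack = [-8, -1], depth = 2
Step 5 ('rot'): needs 3 value(s) but depth is 2 — STACK UNDERFLOW

Answer: step 5: rot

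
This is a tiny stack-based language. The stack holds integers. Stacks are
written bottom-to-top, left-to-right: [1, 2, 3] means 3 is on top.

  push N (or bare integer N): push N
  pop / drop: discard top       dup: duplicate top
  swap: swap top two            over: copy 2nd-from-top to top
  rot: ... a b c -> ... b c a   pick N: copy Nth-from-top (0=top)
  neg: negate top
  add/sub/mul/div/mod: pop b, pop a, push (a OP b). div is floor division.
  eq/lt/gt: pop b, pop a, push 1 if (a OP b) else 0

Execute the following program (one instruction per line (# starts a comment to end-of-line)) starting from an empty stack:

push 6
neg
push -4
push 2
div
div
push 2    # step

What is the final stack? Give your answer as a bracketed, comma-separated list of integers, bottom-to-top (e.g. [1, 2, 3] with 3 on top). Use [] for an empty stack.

After 'push 6': [6]
After 'neg': [-6]
After 'push -4': [-6, -4]
After 'push 2': [-6, -4, 2]
After 'div': [-6, -2]
After 'div': [3]
After 'push 2': [3, 2]

Answer: [3, 2]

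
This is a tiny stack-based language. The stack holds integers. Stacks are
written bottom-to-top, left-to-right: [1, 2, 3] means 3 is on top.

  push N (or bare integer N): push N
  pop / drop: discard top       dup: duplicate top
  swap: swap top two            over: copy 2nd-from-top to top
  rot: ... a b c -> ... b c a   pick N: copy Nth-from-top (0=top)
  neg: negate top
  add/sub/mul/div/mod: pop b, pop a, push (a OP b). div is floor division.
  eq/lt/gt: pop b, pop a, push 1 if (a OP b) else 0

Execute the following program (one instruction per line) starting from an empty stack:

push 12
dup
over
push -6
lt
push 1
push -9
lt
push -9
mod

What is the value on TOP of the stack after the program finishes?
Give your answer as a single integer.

Answer: 0

Derivation:
After 'push 12': [12]
After 'dup': [12, 12]
After 'over': [12, 12, 12]
After 'push -6': [12, 12, 12, -6]
After 'lt': [12, 12, 0]
After 'push 1': [12, 12, 0, 1]
After 'push -9': [12, 12, 0, 1, -9]
After 'lt': [12, 12, 0, 0]
After 'push -9': [12, 12, 0, 0, -9]
After 'mod': [12, 12, 0, 0]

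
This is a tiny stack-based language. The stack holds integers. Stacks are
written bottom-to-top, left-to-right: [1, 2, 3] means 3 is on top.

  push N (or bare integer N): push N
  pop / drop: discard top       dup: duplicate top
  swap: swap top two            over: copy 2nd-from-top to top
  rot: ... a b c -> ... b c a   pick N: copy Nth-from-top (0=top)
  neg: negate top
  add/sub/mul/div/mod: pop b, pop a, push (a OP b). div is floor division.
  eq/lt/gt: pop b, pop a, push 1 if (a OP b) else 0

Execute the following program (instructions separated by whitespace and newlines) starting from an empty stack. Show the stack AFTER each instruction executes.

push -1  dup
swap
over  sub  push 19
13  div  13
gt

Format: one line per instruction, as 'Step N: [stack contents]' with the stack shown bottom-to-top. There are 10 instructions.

Step 1: [-1]
Step 2: [-1, -1]
Step 3: [-1, -1]
Step 4: [-1, -1, -1]
Step 5: [-1, 0]
Step 6: [-1, 0, 19]
Step 7: [-1, 0, 19, 13]
Step 8: [-1, 0, 1]
Step 9: [-1, 0, 1, 13]
Step 10: [-1, 0, 0]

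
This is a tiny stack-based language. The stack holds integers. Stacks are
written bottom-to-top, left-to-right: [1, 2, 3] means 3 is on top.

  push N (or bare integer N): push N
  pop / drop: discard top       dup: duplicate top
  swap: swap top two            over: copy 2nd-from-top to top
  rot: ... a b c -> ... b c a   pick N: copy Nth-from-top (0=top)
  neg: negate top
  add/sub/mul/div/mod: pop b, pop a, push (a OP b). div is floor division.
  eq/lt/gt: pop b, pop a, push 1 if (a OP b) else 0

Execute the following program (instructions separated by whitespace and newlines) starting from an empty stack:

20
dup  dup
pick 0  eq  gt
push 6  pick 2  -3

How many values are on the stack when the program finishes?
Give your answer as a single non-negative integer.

Answer: 5

Derivation:
After 'push 20': stack = [20] (depth 1)
After 'dup': stack = [20, 20] (depth 2)
After 'dup': stack = [20, 20, 20] (depth 3)
After 'pick 0': stack = [20, 20, 20, 20] (depth 4)
After 'eq': stack = [20, 20, 1] (depth 3)
After 'gt': stack = [20, 1] (depth 2)
After 'push 6': stack = [20, 1, 6] (depth 3)
After 'pick 2': stack = [20, 1, 6, 20] (depth 4)
After 'push -3': stack = [20, 1, 6, 20, -3] (depth 5)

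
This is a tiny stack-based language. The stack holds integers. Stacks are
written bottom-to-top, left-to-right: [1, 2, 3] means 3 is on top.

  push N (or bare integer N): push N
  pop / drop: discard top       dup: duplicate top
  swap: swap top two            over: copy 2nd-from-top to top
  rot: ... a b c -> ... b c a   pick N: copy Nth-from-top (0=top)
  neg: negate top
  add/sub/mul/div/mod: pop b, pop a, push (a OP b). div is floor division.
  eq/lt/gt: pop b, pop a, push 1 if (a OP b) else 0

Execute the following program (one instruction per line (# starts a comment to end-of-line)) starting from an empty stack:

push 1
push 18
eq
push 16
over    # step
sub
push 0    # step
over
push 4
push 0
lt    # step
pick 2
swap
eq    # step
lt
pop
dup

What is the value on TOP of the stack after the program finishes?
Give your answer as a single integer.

Answer: 0

Derivation:
After 'push 1': [1]
After 'push 18': [1, 18]
After 'eq': [0]
After 'push 16': [0, 16]
After 'over': [0, 16, 0]
After 'sub': [0, 16]
After 'push 0': [0, 16, 0]
After 'over': [0, 16, 0, 16]
After 'push 4': [0, 16, 0, 16, 4]
After 'push 0': [0, 16, 0, 16, 4, 0]
After 'lt': [0, 16, 0, 16, 0]
After 'pick 2': [0, 16, 0, 16, 0, 0]
After 'swap': [0, 16, 0, 16, 0, 0]
After 'eq': [0, 16, 0, 16, 1]
After 'lt': [0, 16, 0, 0]
After 'pop': [0, 16, 0]
After 'dup': [0, 16, 0, 0]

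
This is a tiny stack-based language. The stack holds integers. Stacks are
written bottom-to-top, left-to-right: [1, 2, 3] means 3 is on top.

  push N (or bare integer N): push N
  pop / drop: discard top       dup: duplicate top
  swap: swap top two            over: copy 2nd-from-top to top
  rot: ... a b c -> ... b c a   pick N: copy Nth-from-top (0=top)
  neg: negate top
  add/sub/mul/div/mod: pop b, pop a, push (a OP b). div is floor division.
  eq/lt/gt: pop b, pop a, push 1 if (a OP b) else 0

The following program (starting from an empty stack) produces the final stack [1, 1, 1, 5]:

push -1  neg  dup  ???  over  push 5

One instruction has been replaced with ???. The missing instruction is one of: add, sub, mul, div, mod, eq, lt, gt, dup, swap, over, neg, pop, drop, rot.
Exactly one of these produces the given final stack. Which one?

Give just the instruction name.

Answer: swap

Derivation:
Stack before ???: [1, 1]
Stack after ???:  [1, 1]
The instruction that transforms [1, 1] -> [1, 1] is: swap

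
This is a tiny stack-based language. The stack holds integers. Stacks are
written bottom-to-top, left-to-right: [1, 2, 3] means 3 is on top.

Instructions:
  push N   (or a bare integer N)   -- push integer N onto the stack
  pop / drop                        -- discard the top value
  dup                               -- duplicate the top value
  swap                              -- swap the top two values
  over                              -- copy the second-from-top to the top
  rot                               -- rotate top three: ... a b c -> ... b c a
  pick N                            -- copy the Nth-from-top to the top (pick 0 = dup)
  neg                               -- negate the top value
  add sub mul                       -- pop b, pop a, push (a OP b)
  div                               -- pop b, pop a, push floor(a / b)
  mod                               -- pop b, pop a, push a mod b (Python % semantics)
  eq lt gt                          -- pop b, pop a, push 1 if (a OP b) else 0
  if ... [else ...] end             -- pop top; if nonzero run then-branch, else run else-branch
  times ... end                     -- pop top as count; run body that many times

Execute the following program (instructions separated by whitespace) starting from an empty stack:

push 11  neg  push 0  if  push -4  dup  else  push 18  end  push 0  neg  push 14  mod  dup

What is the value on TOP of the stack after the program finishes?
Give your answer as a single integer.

After 'push 11': [11]
After 'neg': [-11]
After 'push 0': [-11, 0]
After 'if': [-11]
After 'push 18': [-11, 18]
After 'push 0': [-11, 18, 0]
After 'neg': [-11, 18, 0]
After 'push 14': [-11, 18, 0, 14]
After 'mod': [-11, 18, 0]
After 'dup': [-11, 18, 0, 0]

Answer: 0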